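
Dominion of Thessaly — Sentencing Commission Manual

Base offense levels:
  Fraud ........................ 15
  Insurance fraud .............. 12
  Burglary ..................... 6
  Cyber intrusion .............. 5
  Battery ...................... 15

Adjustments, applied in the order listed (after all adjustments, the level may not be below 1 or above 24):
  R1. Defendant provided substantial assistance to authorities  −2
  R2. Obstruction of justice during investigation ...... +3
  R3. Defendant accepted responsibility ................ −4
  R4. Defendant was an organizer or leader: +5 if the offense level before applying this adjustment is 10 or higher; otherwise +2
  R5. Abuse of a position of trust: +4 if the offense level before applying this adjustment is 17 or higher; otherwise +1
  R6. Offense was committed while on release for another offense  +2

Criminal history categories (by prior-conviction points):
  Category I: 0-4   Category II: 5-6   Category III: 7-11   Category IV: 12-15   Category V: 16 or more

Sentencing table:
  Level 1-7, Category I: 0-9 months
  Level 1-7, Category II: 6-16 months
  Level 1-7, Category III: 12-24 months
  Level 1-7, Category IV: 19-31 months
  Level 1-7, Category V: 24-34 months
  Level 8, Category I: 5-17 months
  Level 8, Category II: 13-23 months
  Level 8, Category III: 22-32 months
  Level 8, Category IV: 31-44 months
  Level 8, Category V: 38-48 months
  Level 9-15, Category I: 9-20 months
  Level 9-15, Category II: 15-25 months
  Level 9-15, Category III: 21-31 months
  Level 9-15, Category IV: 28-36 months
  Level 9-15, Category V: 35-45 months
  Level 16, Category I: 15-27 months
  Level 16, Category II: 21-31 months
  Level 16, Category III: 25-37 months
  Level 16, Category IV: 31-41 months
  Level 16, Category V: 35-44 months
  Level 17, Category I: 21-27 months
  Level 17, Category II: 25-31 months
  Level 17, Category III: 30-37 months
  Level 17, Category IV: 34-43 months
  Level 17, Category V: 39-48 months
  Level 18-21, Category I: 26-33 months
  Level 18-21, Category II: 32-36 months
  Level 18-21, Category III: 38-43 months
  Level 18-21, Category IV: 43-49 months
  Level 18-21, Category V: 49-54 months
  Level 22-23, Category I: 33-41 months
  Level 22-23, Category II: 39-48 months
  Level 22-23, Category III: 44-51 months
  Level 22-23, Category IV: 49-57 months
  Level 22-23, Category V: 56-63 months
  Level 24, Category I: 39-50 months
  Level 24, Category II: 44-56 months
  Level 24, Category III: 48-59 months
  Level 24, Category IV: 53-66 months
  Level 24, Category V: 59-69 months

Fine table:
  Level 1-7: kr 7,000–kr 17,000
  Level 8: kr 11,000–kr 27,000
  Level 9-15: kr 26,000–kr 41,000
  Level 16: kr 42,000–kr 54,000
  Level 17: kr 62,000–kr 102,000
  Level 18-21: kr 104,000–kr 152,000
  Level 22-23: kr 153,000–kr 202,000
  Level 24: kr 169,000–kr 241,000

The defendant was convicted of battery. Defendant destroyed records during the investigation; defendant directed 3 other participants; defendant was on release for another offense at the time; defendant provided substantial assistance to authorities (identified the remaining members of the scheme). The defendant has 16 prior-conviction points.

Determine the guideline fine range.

kr 153,000–kr 202,000

Base offense level for battery: 15.
R1 applies: 15 − 2 = 13.
R2 applies: 13 + 3 = 16.
R3 does not apply.
R4 applies (level before this adjustment is 16 ≥ 10, so +5): 16 + 5 = 21.
R6 applies: 21 + 2 = 23.
Final offense level: 23.
Level 23 falls in the 22-23 band.
Fine table: Level 22-23 → kr 153,000–kr 202,000.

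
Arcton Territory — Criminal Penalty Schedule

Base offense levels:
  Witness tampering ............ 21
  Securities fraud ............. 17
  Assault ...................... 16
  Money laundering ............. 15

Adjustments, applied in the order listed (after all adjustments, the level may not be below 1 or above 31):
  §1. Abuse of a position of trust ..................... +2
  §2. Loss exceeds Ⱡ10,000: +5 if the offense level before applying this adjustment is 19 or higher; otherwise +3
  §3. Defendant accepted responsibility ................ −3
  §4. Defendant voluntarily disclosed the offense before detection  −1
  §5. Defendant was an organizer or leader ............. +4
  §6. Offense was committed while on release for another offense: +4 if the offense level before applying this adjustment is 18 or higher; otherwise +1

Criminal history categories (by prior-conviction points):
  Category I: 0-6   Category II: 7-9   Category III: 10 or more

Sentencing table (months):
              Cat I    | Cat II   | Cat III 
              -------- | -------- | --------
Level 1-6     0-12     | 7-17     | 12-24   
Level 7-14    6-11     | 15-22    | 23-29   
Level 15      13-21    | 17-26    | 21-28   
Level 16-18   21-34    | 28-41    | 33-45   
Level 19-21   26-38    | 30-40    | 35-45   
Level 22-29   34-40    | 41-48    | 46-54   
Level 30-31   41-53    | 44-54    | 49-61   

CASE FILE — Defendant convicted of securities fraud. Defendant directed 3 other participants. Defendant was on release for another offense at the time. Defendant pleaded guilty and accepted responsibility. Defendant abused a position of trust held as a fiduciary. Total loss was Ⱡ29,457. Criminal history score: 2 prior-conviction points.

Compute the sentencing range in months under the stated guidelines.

34-40 months

Base offense level for securities fraud: 17.
§1 applies: 17 + 2 = 19.
§2 applies (level before this adjustment is 19 ≥ 19, so +5): 19 + 5 = 24.
§3 applies: 24 − 3 = 21.
§5 applies: 21 + 4 = 25.
§6 applies (level before this adjustment is 25 ≥ 18, so +4): 25 + 4 = 29.
Final offense level: 29.
Criminal history: 2 prior points → Category I (0-6).
Level 29 falls in the 22-29 band.
Grid: Level 22-29 × Category I = 34-40 months.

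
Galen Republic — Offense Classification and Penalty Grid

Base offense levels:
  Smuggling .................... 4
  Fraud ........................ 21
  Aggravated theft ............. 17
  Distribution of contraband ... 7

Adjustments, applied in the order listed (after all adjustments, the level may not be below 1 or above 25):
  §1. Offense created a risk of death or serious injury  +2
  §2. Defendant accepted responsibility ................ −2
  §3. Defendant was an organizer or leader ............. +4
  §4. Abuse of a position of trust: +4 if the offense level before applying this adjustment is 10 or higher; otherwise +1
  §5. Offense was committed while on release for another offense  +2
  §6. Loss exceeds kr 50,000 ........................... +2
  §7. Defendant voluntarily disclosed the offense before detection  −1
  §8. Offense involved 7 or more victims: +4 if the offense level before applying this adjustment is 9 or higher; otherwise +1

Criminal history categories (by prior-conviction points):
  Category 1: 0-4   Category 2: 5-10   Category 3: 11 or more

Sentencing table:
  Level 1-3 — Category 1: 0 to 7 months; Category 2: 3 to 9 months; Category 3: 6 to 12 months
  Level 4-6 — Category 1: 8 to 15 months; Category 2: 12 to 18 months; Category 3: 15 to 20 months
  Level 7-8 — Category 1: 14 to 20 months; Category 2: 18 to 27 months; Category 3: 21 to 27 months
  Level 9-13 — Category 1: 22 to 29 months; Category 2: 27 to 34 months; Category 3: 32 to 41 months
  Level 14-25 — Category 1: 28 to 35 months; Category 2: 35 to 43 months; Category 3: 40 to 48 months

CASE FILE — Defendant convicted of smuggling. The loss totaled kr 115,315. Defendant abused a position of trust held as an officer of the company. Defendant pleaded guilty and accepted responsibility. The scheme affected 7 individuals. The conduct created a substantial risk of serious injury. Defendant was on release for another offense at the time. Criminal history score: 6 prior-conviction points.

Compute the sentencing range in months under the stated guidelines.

27-34 months

Base offense level for smuggling: 4.
§1 applies: 4 + 2 = 6.
§2 applies: 6 − 2 = 4.
§4 applies (level before this adjustment is 4 < 10, so +1): 4 + 1 = 5.
§5 applies: 5 + 2 = 7.
§6 applies: 7 + 2 = 9.
§8 applies (level before this adjustment is 9 ≥ 9, so +4): 9 + 4 = 13.
Final offense level: 13.
Criminal history: 6 prior points → Category 2 (5-10).
Level 13 falls in the 9-13 band.
Grid: Level 9-13 × Category 2 = 27-34 months.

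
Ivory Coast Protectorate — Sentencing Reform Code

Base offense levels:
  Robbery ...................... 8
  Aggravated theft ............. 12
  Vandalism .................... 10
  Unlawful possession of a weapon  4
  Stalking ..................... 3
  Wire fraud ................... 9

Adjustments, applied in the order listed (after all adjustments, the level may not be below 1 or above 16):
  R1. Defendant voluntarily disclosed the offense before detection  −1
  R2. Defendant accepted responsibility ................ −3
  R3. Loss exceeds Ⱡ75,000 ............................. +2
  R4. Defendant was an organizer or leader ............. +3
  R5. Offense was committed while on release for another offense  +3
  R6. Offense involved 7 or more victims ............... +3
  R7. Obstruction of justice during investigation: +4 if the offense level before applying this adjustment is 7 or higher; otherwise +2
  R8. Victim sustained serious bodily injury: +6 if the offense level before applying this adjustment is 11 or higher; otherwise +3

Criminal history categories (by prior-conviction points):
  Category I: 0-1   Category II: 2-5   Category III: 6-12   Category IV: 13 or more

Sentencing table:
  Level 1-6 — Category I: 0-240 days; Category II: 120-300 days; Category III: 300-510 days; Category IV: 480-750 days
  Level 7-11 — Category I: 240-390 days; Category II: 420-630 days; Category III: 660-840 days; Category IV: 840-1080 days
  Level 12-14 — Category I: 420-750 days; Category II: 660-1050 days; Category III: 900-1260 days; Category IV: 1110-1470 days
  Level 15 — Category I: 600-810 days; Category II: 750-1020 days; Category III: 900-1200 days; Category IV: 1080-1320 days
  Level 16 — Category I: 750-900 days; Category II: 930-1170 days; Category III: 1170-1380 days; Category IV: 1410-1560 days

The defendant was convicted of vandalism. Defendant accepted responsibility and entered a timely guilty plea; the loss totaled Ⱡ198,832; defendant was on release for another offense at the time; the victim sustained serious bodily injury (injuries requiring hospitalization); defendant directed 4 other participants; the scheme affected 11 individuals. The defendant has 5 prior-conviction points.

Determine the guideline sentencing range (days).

930-1170 days

Base offense level for vandalism: 10.
R1 does not apply.
R2 applies: 10 − 3 = 7.
R3 applies: 7 + 2 = 9.
R4 applies: 9 + 3 = 12.
R5 applies: 12 + 3 = 15.
R6 applies: 15 + 3 = 18.
R7 does not apply.
R8 applies (level before this adjustment is 18 ≥ 11, so +6): 18 + 6 = 24.
Level 24 exceeds the maximum of 16; capped at 16.
Final offense level: 16.
Criminal history: 5 prior points → Category II (2-5).
Level 16 falls in the 16 band.
Grid: Level 16 × Category II = 930-1170 days.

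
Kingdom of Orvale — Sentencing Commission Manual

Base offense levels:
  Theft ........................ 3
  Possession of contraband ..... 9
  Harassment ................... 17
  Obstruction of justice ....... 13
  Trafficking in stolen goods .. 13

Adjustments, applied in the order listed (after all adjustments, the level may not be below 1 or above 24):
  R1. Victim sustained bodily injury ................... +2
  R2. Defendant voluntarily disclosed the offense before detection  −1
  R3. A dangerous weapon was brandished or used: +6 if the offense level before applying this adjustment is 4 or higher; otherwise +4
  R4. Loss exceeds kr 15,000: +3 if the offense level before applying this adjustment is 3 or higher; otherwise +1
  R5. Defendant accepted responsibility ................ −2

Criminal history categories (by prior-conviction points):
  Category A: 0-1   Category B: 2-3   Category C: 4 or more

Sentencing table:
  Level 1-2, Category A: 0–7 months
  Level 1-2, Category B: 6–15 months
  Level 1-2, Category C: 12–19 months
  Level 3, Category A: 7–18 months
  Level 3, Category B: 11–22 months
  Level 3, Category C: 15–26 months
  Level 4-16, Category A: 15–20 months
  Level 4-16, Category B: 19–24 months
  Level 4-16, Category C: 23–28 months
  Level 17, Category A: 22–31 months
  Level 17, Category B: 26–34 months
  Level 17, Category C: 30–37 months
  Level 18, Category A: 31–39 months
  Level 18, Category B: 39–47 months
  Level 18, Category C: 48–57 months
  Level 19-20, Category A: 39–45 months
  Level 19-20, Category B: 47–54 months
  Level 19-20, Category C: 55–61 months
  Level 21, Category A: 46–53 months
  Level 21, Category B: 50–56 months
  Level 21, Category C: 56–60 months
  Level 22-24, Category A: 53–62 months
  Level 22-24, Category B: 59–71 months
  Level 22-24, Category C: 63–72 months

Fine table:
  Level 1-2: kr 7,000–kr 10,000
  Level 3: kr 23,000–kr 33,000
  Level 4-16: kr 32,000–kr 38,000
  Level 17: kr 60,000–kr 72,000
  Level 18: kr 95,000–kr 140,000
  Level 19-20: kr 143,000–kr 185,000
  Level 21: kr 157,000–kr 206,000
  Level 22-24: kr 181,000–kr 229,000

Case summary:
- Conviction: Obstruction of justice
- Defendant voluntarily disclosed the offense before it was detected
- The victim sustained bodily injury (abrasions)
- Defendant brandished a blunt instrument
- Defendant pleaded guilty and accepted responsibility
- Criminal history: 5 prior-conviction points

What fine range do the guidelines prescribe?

Base offense level for obstruction of justice: 13.
R1 applies: 13 + 2 = 15.
R2 applies: 15 − 1 = 14.
R3 applies (level before this adjustment is 14 ≥ 4, so +6): 14 + 6 = 20.
R5 applies: 20 − 2 = 18.
Final offense level: 18.
Level 18 falls in the 18 band.
Fine table: Level 18 → kr 95,000–kr 140,000.

kr 95,000–kr 140,000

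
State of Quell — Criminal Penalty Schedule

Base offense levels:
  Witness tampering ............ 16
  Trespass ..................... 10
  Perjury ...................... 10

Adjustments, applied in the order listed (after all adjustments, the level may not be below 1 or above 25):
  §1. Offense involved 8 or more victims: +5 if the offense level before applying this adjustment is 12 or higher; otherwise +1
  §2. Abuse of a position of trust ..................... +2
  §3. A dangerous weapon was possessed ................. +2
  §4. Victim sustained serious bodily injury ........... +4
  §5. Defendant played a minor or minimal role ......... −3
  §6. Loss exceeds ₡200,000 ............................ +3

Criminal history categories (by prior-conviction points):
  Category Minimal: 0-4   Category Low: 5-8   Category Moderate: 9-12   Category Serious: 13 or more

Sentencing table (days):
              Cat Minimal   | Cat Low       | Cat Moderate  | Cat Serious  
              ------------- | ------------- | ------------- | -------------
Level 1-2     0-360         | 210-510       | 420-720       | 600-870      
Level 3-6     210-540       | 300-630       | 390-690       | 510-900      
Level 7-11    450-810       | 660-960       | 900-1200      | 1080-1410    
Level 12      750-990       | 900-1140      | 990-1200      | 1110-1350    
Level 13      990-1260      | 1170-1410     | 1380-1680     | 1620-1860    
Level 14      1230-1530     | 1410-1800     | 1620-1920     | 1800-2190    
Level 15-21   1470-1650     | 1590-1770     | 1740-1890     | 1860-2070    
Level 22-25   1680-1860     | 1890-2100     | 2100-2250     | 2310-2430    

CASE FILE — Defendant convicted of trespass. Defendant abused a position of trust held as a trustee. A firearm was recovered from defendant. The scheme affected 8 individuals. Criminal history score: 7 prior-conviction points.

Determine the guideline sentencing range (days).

1590-1770 days

Base offense level for trespass: 10.
§1 applies (level before this adjustment is 10 < 12, so +1): 10 + 1 = 11.
§2 applies: 11 + 2 = 13.
§3 applies: 13 + 2 = 15.
§4 does not apply.
Final offense level: 15.
Criminal history: 7 prior points → Category Low (5-8).
Level 15 falls in the 15-21 band.
Grid: Level 15-21 × Category Low = 1590-1770 days.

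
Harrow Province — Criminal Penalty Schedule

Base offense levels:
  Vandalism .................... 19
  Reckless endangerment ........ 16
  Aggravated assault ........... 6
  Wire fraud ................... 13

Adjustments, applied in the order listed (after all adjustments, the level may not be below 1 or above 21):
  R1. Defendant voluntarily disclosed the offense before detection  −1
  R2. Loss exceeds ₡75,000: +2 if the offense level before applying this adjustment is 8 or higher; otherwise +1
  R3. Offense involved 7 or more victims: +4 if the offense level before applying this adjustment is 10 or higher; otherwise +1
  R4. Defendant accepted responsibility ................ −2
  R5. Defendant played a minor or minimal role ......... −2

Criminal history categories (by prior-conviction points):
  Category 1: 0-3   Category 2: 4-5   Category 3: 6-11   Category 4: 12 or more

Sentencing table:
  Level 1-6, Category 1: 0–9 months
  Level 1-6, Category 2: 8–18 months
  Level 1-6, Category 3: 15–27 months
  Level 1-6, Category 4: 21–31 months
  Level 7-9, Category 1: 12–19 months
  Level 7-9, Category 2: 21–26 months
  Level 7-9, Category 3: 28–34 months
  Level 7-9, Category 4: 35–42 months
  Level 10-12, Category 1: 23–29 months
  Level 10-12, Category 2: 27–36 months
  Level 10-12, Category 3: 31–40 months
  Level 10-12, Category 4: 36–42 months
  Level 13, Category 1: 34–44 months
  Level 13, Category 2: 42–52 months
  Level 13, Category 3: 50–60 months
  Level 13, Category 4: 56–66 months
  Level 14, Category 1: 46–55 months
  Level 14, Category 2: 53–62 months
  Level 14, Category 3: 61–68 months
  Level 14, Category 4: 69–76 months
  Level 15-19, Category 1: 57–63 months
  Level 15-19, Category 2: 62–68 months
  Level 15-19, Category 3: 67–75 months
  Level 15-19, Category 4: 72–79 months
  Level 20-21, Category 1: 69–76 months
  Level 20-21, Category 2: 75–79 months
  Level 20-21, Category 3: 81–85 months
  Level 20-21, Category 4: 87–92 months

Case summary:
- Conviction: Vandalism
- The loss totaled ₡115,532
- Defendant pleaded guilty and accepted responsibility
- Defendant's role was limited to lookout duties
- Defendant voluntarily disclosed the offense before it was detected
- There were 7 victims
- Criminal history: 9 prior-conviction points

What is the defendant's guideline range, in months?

81-85 months

Base offense level for vandalism: 19.
R1 applies: 19 − 1 = 18.
R2 applies (level before this adjustment is 18 ≥ 8, so +2): 18 + 2 = 20.
R3 applies (level before this adjustment is 20 ≥ 10, so +4): 20 + 4 = 24.
R4 applies: 24 − 2 = 22.
R5 applies: 22 − 2 = 20.
Final offense level: 20.
Criminal history: 9 prior points → Category 3 (6-11).
Level 20 falls in the 20-21 band.
Grid: Level 20-21 × Category 3 = 81-85 months.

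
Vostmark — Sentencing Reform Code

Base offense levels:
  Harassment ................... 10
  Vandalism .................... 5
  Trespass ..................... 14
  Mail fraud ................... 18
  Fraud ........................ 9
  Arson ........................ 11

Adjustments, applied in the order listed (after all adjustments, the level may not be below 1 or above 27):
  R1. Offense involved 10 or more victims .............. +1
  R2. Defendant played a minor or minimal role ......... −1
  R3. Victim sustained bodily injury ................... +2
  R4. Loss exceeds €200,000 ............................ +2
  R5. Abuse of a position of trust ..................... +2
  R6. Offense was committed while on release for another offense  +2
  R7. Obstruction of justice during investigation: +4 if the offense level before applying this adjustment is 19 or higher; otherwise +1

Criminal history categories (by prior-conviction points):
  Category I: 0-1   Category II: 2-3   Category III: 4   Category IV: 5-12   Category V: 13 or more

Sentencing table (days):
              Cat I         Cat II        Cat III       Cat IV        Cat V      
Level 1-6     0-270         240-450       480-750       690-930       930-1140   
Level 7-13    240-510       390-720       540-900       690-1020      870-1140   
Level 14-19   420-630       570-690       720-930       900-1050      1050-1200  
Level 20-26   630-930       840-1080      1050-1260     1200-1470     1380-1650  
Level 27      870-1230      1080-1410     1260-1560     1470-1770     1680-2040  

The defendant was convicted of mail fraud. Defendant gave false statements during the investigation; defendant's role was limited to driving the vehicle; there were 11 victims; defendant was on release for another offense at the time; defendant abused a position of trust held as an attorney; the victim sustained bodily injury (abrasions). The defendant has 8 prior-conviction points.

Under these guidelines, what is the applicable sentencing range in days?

1470-1770 days

Base offense level for mail fraud: 18.
R1 applies: 18 + 1 = 19.
R2 applies: 19 − 1 = 18.
R3 applies: 18 + 2 = 20.
R5 applies: 20 + 2 = 22.
R6 applies: 22 + 2 = 24.
R7 applies (level before this adjustment is 24 ≥ 19, so +4): 24 + 4 = 28.
Level 28 exceeds the maximum of 27; capped at 27.
Final offense level: 27.
Criminal history: 8 prior points → Category IV (5-12).
Level 27 falls in the 27 band.
Grid: Level 27 × Category IV = 1470-1770 days.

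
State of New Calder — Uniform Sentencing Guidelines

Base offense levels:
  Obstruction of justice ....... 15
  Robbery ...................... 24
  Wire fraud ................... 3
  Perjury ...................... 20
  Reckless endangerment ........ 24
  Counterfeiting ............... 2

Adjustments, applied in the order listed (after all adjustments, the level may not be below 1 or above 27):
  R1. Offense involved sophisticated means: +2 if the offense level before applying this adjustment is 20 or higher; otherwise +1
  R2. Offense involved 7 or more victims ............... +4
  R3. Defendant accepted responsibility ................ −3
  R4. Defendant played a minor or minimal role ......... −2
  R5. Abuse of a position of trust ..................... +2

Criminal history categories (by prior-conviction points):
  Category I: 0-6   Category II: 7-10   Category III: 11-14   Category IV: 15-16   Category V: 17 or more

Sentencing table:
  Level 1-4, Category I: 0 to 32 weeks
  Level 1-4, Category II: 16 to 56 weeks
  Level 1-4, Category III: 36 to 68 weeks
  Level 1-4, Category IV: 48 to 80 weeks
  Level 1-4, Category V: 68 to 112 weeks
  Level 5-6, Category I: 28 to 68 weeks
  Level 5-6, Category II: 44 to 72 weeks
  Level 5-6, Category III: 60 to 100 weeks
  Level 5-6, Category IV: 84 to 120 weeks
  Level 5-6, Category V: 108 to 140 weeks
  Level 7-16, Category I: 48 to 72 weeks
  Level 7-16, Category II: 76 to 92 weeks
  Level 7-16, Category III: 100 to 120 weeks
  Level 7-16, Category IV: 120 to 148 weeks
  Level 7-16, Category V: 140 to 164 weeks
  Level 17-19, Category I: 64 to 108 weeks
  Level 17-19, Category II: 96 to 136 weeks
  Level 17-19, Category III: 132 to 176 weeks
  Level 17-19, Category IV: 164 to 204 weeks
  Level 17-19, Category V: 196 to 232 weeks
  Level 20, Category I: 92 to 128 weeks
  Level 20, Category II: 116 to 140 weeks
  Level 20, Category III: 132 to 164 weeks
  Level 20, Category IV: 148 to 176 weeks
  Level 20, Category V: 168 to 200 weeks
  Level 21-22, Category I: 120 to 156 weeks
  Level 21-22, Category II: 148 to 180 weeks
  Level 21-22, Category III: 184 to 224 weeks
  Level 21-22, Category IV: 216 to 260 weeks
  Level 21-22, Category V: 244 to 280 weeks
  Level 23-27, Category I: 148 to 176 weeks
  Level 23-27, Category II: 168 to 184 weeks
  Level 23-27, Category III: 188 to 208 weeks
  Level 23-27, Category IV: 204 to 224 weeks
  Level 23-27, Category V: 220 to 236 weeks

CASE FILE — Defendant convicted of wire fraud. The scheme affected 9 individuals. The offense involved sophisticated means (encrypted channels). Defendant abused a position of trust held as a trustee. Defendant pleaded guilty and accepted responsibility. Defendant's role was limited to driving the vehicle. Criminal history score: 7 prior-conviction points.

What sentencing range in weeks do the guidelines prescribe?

44-72 weeks

Base offense level for wire fraud: 3.
R1 applies (level before this adjustment is 3 < 20, so +1): 3 + 1 = 4.
R2 applies: 4 + 4 = 8.
R3 applies: 8 − 3 = 5.
R4 applies: 5 − 2 = 3.
R5 applies: 3 + 2 = 5.
Final offense level: 5.
Criminal history: 7 prior points → Category II (7-10).
Level 5 falls in the 5-6 band.
Grid: Level 5-6 × Category II = 44-72 weeks.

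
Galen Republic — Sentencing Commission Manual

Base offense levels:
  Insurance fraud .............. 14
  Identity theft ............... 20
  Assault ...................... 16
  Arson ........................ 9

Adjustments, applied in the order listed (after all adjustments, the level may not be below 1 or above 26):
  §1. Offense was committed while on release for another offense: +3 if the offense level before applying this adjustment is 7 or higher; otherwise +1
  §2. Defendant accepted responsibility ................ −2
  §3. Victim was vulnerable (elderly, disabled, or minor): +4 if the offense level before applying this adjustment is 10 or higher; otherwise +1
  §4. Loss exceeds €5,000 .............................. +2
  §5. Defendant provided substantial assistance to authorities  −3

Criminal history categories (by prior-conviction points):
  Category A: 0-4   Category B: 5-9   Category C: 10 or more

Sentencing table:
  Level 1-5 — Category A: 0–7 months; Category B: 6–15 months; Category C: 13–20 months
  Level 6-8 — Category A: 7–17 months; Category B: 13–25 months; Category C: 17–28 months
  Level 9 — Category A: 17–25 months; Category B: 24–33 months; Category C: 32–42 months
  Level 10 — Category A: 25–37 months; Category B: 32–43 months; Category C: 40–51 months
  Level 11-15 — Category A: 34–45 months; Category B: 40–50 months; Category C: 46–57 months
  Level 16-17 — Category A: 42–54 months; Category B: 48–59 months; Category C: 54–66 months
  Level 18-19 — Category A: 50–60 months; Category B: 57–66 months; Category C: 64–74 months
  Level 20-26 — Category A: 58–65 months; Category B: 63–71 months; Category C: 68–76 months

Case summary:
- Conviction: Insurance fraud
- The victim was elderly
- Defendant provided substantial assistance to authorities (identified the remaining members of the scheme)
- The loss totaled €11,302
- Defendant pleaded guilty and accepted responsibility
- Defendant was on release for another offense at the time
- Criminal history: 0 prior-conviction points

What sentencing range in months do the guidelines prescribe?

50-60 months

Base offense level for insurance fraud: 14.
§1 applies (level before this adjustment is 14 ≥ 7, so +3): 14 + 3 = 17.
§2 applies: 17 − 2 = 15.
§3 applies (level before this adjustment is 15 ≥ 10, so +4): 15 + 4 = 19.
§4 applies: 19 + 2 = 21.
§5 applies: 21 − 3 = 18.
Final offense level: 18.
Criminal history: 0 prior points → Category A (0-4).
Level 18 falls in the 18-19 band.
Grid: Level 18-19 × Category A = 50-60 months.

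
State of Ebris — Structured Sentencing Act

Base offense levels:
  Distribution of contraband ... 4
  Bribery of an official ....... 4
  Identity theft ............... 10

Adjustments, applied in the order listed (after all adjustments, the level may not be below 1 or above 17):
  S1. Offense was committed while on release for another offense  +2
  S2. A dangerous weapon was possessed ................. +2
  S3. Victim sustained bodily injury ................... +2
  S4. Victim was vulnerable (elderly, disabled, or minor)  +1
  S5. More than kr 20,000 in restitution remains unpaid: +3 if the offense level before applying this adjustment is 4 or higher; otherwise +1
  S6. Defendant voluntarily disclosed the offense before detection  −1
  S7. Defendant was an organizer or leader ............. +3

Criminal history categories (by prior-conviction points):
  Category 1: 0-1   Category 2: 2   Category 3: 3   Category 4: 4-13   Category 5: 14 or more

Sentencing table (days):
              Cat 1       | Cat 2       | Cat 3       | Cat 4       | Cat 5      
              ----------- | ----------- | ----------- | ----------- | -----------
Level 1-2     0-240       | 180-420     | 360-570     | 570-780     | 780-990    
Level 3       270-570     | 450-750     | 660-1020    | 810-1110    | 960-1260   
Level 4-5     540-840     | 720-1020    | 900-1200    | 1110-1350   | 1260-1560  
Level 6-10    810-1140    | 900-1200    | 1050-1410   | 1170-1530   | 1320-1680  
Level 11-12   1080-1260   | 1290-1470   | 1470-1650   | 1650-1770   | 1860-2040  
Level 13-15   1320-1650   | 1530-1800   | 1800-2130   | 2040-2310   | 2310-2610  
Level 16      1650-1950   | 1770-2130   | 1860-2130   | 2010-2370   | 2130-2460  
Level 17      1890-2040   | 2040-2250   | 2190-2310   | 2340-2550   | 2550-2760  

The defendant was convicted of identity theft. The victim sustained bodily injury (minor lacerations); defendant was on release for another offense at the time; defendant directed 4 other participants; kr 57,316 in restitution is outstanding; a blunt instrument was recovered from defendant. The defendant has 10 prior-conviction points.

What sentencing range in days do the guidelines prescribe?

2340-2550 days

Base offense level for identity theft: 10.
S1 applies: 10 + 2 = 12.
S2 applies: 12 + 2 = 14.
S3 applies: 14 + 2 = 16.
S4 does not apply.
S5 applies (level before this adjustment is 16 ≥ 4, so +3): 16 + 3 = 19.
S6 does not apply.
S7 applies: 19 + 3 = 22.
Level 22 exceeds the maximum of 17; capped at 17.
Final offense level: 17.
Criminal history: 10 prior points → Category 4 (4-13).
Level 17 falls in the 17 band.
Grid: Level 17 × Category 4 = 2340-2550 days.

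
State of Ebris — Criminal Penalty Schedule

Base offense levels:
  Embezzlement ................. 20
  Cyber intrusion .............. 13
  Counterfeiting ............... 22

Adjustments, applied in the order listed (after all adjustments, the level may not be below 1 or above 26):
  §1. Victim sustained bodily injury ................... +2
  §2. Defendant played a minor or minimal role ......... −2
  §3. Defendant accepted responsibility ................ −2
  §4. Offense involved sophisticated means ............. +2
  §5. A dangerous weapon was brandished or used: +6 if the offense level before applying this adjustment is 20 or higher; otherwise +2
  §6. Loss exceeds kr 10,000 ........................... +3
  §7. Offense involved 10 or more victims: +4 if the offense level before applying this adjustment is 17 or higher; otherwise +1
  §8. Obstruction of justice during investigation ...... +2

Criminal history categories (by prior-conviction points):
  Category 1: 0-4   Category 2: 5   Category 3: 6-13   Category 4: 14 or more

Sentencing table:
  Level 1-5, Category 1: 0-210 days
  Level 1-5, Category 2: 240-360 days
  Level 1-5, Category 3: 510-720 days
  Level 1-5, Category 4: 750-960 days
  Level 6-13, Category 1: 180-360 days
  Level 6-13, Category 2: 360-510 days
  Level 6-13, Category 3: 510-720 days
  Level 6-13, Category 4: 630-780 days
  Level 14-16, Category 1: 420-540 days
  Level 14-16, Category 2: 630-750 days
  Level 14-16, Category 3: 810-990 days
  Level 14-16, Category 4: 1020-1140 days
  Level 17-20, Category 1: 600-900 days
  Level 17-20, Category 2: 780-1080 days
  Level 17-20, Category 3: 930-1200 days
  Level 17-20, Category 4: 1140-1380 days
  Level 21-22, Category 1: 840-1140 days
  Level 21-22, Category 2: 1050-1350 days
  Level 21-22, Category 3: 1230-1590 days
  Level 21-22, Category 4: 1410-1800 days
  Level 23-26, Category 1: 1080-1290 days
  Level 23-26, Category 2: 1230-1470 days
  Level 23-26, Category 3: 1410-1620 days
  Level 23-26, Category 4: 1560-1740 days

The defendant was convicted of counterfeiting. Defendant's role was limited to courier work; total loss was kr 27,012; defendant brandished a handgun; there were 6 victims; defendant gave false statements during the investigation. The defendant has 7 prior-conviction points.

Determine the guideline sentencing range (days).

1410-1620 days

Base offense level for counterfeiting: 22.
§1 does not apply.
§2 applies: 22 − 2 = 20.
§4 does not apply.
§5 applies (level before this adjustment is 20 ≥ 20, so +6): 20 + 6 = 26.
§6 applies: 26 + 3 = 29.
§7 does not apply.
§8 applies: 29 + 2 = 31.
Level 31 exceeds the maximum of 26; capped at 26.
Final offense level: 26.
Criminal history: 7 prior points → Category 3 (6-13).
Level 26 falls in the 23-26 band.
Grid: Level 23-26 × Category 3 = 1410-1620 days.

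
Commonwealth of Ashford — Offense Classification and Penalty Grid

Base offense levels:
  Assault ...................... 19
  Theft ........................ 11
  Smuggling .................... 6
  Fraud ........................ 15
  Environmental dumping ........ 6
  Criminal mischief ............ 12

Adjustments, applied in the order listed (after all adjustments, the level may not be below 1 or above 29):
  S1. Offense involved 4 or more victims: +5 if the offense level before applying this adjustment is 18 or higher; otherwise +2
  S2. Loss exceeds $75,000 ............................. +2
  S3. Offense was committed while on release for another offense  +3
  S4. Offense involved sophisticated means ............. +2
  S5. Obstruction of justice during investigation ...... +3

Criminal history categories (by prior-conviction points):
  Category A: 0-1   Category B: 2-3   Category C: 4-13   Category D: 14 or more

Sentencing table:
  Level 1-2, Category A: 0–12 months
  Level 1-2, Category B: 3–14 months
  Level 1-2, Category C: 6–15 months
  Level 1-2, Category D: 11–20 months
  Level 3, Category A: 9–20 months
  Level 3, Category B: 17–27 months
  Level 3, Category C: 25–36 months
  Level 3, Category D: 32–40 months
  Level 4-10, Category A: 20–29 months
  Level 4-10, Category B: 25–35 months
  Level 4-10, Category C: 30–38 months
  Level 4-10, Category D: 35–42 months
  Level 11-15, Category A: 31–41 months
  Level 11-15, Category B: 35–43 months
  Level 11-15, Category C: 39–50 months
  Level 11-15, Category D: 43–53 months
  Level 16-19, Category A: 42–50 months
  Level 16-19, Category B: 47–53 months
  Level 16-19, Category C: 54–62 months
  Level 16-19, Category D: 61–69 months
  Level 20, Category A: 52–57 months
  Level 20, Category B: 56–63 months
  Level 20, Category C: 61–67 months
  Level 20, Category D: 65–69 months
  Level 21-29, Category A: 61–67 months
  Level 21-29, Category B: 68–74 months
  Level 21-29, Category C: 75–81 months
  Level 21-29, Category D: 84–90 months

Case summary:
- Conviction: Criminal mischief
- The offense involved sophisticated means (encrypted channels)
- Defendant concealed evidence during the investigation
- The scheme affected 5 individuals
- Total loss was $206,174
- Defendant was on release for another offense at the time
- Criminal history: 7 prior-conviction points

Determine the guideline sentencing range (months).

Base offense level for criminal mischief: 12.
S1 applies (level before this adjustment is 12 < 18, so +2): 12 + 2 = 14.
S2 applies: 14 + 2 = 16.
S3 applies: 16 + 3 = 19.
S4 applies: 19 + 2 = 21.
S5 applies: 21 + 3 = 24.
Final offense level: 24.
Criminal history: 7 prior points → Category C (4-13).
Level 24 falls in the 21-29 band.
Grid: Level 21-29 × Category C = 75-81 months.

75-81 months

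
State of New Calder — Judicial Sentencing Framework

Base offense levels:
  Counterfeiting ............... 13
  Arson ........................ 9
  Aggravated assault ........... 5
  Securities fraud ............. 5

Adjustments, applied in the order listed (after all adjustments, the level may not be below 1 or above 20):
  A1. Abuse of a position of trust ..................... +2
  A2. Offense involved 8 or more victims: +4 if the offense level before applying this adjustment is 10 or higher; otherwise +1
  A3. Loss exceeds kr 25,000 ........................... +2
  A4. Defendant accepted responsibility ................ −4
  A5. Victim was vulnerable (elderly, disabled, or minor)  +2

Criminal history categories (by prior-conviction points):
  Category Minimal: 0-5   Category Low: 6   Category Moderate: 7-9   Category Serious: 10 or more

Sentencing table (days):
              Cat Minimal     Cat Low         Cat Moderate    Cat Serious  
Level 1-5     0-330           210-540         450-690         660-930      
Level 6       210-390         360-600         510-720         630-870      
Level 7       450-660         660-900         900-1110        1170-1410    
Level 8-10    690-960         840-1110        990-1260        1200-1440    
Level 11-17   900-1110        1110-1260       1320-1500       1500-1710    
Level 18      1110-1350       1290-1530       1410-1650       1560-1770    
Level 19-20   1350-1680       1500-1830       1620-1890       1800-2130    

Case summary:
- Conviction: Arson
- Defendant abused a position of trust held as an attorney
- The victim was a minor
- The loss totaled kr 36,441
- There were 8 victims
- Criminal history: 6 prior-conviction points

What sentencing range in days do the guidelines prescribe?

Base offense level for arson: 9.
A1 applies: 9 + 2 = 11.
A2 applies (level before this adjustment is 11 ≥ 10, so +4): 11 + 4 = 15.
A3 applies: 15 + 2 = 17.
A4 does not apply.
A5 applies: 17 + 2 = 19.
Final offense level: 19.
Criminal history: 6 prior points → Category Low (6).
Level 19 falls in the 19-20 band.
Grid: Level 19-20 × Category Low = 1500-1830 days.

1500-1830 days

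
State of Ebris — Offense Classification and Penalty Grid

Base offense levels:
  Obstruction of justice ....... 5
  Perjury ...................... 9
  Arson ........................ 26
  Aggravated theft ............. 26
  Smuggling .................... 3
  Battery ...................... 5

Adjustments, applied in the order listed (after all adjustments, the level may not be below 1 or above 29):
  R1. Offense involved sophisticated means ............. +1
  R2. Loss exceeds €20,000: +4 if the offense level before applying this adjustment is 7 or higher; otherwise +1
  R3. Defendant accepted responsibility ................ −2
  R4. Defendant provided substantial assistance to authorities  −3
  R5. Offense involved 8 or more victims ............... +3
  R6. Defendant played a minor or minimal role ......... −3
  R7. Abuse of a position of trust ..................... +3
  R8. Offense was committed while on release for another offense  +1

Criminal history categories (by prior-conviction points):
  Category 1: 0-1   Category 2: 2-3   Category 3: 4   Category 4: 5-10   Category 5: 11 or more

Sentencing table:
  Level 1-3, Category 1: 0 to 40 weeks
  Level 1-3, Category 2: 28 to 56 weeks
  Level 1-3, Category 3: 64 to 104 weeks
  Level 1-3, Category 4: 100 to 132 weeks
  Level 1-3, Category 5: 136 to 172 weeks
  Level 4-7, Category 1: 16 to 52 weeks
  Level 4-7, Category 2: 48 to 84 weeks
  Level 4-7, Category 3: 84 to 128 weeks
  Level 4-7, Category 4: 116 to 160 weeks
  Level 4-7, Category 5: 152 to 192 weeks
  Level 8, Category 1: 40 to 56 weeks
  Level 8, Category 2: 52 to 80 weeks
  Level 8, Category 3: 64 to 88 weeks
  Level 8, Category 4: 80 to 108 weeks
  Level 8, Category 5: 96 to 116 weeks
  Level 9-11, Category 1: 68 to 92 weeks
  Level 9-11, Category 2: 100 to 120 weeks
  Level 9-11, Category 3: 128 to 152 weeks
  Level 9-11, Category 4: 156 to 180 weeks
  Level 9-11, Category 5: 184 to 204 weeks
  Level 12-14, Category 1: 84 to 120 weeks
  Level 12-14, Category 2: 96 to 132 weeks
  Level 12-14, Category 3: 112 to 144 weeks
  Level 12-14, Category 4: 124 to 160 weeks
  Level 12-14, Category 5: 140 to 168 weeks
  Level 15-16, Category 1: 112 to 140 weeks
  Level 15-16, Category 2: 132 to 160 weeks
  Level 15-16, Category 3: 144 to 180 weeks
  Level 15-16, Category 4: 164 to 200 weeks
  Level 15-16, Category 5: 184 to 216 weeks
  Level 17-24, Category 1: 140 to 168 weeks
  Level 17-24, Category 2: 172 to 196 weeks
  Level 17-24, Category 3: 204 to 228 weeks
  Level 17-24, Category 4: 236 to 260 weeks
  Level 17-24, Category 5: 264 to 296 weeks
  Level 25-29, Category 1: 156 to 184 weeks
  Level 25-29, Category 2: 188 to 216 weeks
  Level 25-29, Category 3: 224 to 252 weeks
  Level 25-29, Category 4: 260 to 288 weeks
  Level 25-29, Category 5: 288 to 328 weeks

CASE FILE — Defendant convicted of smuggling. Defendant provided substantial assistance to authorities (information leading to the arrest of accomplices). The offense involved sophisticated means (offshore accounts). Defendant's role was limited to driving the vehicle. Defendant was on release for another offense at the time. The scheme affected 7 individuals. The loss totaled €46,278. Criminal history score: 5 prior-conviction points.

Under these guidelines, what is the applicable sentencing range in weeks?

Base offense level for smuggling: 3.
R1 applies: 3 + 1 = 4.
R2 applies (level before this adjustment is 4 < 7, so +1): 4 + 1 = 5.
R3 does not apply.
R4 applies: 5 − 3 = 2.
R5 does not apply.
R6 applies: 2 − 3 = -1.
R8 applies: -1 + 1 = 0.
Level 0 is below the minimum of 1; floored at 1.
Final offense level: 1.
Criminal history: 5 prior points → Category 4 (5-10).
Level 1 falls in the 1-3 band.
Grid: Level 1-3 × Category 4 = 100-132 weeks.

100-132 weeks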